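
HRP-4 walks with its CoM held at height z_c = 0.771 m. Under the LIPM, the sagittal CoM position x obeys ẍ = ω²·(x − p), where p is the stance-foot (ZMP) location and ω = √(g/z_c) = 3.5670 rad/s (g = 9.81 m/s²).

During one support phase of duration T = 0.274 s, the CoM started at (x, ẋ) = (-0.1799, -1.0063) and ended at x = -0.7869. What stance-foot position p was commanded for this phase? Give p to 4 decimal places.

ωT = 3.5670·0.274 = 0.977358; cosh(ωT) = 1.516865, sinh(ωT) = 1.140561
x(T) = p + (x₀−p)·cosh(ωT) + (ẋ₀/ω)·sinh(ωT) ⇒ p·(1 − cosh) = x(T) − x₀·cosh − (ẋ₀/ω)·sinh
numerator   = -0.7869 − (-0.1799)·1.516865 − (-1.0063/3.5670)·1.140561 = -0.192248
denominator = 1 − 1.516865 = -0.516865
p = -0.192248 / -0.516865 = 0.3720

p = 0.3720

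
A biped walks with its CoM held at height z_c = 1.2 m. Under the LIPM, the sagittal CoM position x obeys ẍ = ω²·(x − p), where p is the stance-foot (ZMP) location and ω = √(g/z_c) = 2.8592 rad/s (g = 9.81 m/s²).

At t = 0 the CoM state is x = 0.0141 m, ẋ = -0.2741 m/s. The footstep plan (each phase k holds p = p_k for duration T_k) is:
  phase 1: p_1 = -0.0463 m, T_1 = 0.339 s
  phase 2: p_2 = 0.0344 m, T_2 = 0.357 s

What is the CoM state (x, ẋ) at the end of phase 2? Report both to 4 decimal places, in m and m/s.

phase 1: p=-0.0463, T=0.339, ωT=0.969269, cosh=1.507688, sinh=1.128328; start (x,ẋ)=(0.014100, -0.274100) → end (x,ẋ)=(-0.063404, -0.218400)
phase 2: p=0.0344, T=0.357, ωT=1.020734, cosh=1.567781, sinh=1.207451; start (x,ẋ)=(-0.063404, -0.218400) → end (x,ẋ)=(-0.211166, -0.680056)

x = -0.2112, ẋ = -0.6801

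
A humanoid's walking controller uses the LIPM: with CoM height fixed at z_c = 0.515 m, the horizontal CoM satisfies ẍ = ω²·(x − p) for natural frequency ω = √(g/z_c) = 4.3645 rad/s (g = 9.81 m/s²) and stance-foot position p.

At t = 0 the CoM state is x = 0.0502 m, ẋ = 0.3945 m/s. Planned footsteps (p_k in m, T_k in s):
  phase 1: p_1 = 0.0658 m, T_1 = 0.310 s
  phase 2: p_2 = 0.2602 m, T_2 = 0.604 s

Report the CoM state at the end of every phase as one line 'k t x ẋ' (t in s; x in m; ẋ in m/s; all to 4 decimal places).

1 0.3100 0.1968 0.6912
2 0.9140 0.9150 2.9273

phase 1: p=0.0658, T=0.310, ωT=1.352995, cosh=2.063730, sinh=1.805265; start (x,ẋ)=(0.050200, 0.394500) → end (x,ẋ)=(0.196781, 0.691228)
phase 2: p=0.2602, T=0.604, ωT=2.636158, cosh=7.015552, sinh=6.943916; start (x,ẋ)=(0.196781, 0.691228) → end (x,ẋ)=(0.915022, 2.927318)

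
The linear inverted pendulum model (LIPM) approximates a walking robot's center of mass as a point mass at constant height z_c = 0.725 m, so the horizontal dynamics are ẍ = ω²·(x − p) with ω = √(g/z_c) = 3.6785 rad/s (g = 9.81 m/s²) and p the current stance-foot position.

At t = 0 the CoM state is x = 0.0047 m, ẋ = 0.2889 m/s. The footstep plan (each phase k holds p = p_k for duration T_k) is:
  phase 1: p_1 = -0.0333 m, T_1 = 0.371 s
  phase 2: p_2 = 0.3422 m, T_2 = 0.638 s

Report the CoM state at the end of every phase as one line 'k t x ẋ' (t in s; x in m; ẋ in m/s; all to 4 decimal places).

phase 1: p=-0.0333, T=0.371, ωT=1.364723, cosh=2.085046, sinh=1.829595; start (x,ẋ)=(0.004700, 0.288900) → end (x,ẋ)=(0.189623, 0.858116)
phase 2: p=0.3422, T=0.638, ωT=2.346883, cosh=5.274302, sinh=5.178635; start (x,ẋ)=(0.189623, 0.858116) → end (x,ẋ)=(0.745531, 1.619439)

1 0.3710 0.1896 0.8581
2 1.0090 0.7455 1.6194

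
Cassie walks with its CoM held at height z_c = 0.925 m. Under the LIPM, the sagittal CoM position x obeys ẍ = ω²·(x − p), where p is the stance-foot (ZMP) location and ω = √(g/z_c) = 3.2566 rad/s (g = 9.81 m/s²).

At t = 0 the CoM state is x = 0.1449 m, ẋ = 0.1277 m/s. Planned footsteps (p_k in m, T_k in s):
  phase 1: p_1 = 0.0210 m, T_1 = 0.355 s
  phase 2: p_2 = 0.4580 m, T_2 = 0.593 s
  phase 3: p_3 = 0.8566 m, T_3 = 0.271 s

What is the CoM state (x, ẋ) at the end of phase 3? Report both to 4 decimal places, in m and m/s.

x = 0.9577, ẋ = 0.9466

phase 1: p=0.0210, T=0.355, ωT=1.156093, cosh=1.746104, sinh=1.431391; start (x,ẋ)=(0.144900, 0.127700) → end (x,ẋ)=(0.293471, 0.800533)
phase 2: p=0.4580, T=0.593, ωT=1.931164, cosh=3.521256, sinh=3.376277; start (x,ẋ)=(0.293471, 0.800533) → end (x,ẋ)=(0.708603, 1.009855)
phase 3: p=0.8566, T=0.271, ωT=0.882539, cosh=1.415380, sinh=1.001648; start (x,ẋ)=(0.708603, 1.009855) → end (x,ẋ)=(0.957734, 0.946567)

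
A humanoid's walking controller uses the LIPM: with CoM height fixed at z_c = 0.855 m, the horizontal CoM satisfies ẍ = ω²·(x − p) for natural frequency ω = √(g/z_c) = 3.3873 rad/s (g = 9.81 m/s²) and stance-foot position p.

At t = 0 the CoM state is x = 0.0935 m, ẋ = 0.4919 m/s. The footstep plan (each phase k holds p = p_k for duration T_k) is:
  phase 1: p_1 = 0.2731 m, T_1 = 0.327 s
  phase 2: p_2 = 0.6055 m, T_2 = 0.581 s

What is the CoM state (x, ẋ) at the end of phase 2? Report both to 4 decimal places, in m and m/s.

x = -0.9871, ẋ = -5.1863

phase 1: p=0.2731, T=0.327, ωT=1.107647, cosh=1.678781, sinh=1.348446; start (x,ẋ)=(0.093500, 0.491900) → end (x,ẋ)=(0.167411, 0.005453)
phase 2: p=0.6055, T=0.581, ωT=1.968021, cosh=3.648117, sinh=3.508384; start (x,ẋ)=(0.167411, 0.005453) → end (x,ẋ)=(-0.987053, -5.186337)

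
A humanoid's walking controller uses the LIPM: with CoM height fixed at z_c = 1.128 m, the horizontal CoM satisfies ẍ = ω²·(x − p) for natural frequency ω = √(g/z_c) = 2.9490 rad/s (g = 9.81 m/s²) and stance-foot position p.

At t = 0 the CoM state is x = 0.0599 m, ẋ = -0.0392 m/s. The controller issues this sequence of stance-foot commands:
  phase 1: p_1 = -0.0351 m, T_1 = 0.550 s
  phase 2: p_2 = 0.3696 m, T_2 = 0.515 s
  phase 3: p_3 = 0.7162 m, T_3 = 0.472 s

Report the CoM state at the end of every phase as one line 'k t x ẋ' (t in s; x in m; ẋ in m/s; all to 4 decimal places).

1 0.5500 0.1824 0.5784
2 1.0650 0.3481 0.1842
3 1.5370 0.0481 -1.6547

phase 1: p=-0.0351, T=0.550, ωT=1.621950, cosh=2.630233, sinh=2.432720; start (x,ẋ)=(0.059900, -0.039200) → end (x,ẋ)=(0.182435, 0.578434)
phase 2: p=0.3696, T=0.515, ωT=1.518735, cosh=2.392717, sinh=2.173728; start (x,ẋ)=(0.182435, 0.578434) → end (x,ẋ)=(0.348134, 0.184239)
phase 3: p=0.7162, T=0.472, ωT=1.391928, cosh=2.135597, sinh=1.887001; start (x,ẋ)=(0.348134, 0.184239) → end (x,ẋ)=(0.048050, -1.654741)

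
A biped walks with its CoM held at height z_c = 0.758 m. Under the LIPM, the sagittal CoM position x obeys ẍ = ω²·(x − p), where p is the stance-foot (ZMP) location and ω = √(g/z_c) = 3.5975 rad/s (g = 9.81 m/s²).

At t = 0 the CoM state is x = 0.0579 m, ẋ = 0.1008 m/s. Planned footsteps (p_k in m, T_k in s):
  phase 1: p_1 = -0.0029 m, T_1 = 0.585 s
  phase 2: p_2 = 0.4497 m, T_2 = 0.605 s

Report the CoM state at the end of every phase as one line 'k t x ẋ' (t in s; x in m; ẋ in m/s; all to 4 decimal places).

1 0.5850 0.3634 1.3034
2 1.1900 1.6408 4.4681

phase 1: p=-0.0029, T=0.585, ωT=2.104538, cosh=4.162605, sinh=4.040703; start (x,ẋ)=(0.057900, 0.100800) → end (x,ẋ)=(0.363405, 1.303405)
phase 2: p=0.4497, T=0.605, ωT=2.176487, cosh=4.464364, sinh=4.350924; start (x,ẋ)=(0.363405, 1.303405) → end (x,ẋ)=(1.640824, 4.468143)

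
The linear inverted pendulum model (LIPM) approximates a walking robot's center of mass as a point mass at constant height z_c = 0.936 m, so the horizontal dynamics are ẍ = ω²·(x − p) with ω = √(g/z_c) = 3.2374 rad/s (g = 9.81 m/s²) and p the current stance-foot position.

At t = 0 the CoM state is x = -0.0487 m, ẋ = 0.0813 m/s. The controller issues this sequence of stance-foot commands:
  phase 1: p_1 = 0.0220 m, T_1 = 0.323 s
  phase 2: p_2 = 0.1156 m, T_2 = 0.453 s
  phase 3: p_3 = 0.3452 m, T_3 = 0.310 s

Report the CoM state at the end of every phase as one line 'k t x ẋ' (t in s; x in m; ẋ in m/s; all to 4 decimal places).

phase 1: p=0.0220, T=0.323, ωT=1.045680, cosh=1.598393, sinh=1.246940; start (x,ẋ)=(-0.048700, 0.081300) → end (x,ẋ)=(-0.059692, -0.155456)
phase 2: p=0.1156, T=0.453, ωT=1.466542, cosh=2.282472, sinh=2.051750; start (x,ẋ)=(-0.059692, -0.155456) → end (x,ẋ)=(-0.383022, -1.519173)
phase 3: p=0.3452, T=0.310, ωT=1.003594, cosh=1.547314, sinh=1.180755; start (x,ẋ)=(-0.383022, -1.519173) → end (x,ẋ)=(-1.335666, -5.134322)

1 0.3230 -0.0597 -0.1555
2 0.7760 -0.3830 -1.5192
3 1.0860 -1.3357 -5.1343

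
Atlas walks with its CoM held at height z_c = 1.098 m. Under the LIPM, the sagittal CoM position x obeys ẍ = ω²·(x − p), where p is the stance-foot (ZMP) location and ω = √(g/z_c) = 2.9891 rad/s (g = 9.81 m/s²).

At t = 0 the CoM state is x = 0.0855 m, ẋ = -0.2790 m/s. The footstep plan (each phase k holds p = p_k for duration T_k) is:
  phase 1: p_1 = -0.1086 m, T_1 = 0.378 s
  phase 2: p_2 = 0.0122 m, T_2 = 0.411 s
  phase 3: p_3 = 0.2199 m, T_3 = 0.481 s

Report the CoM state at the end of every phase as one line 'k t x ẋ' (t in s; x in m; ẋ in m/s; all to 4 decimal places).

1 0.3780 0.0938 0.3273
2 0.7890 0.3345 0.9878
3 1.2700 1.1314 2.8779

phase 1: p=-0.1086, T=0.378, ωT=1.129880, cosh=1.709178, sinh=1.386106; start (x,ẋ)=(0.085500, -0.279000) → end (x,ẋ)=(0.093774, 0.327336)
phase 2: p=0.0122, T=0.411, ωT=1.228520, cosh=1.854448, sinh=1.561722; start (x,ẋ)=(0.093774, 0.327336) → end (x,ẋ)=(0.334498, 0.987825)
phase 3: p=0.2199, T=0.481, ωT=1.437757, cosh=2.224350, sinh=1.986890; start (x,ẋ)=(0.334498, 0.987825) → end (x,ẋ)=(1.131425, 2.877868)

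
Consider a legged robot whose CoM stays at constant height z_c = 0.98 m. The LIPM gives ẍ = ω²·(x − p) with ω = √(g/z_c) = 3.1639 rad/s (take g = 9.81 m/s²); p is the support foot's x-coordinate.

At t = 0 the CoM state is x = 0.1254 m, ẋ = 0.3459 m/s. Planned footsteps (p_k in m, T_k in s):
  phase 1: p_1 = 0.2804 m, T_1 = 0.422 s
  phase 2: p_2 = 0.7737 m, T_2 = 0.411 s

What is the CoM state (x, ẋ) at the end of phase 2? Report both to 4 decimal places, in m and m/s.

x = -0.5269, ẋ = -3.6299

phase 1: p=0.2804, T=0.422, ωT=1.335166, cosh=2.031870, sinh=1.768756; start (x,ẋ)=(0.125400, 0.345900) → end (x,ẋ)=(0.158833, -0.164582)
phase 2: p=0.7737, T=0.411, ωT=1.300363, cosh=1.971531, sinh=1.699098; start (x,ẋ)=(0.158833, -0.164582) → end (x,ẋ)=(-0.526914, -3.629865)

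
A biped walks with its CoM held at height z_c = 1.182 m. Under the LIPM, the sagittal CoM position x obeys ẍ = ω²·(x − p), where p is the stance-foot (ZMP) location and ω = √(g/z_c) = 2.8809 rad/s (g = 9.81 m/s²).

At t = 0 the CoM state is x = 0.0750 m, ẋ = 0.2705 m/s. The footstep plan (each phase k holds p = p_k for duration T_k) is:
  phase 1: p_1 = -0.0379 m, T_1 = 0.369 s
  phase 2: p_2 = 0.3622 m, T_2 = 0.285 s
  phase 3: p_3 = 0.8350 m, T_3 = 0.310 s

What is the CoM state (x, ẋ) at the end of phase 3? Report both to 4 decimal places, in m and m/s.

x = 0.6767, ẋ = 0.3057

phase 1: p=-0.0379, T=0.369, ωT=1.063052, cosh=1.620297, sinh=1.274897; start (x,ẋ)=(0.075000, 0.270500) → end (x,ẋ)=(0.264737, 0.852955)
phase 2: p=0.3622, T=0.285, ωT=0.821056, cosh=1.356433, sinh=0.916467; start (x,ẋ)=(0.264737, 0.852955) → end (x,ẋ)=(0.501339, 0.899650)
phase 3: p=0.8350, T=0.310, ωT=0.893079, cosh=1.426016, sinh=1.016623; start (x,ẋ)=(0.501339, 0.899650) → end (x,ẋ)=(0.676665, 0.305692)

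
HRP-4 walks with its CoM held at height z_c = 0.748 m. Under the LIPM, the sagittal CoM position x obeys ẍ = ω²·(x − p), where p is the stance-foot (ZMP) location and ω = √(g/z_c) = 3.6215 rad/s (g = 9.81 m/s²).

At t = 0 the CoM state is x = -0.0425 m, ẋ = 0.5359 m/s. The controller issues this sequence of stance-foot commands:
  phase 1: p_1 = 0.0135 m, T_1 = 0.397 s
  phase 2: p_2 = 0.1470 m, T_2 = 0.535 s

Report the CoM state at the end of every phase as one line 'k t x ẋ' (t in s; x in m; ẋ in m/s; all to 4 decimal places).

1 0.3970 0.1829 0.7891
2 0.9320 1.0149 3.2379

phase 1: p=0.0135, T=0.397, ωT=1.437736, cosh=2.224307, sinh=1.986842; start (x,ẋ)=(-0.042500, 0.535900) → end (x,ẋ)=(0.182946, 0.789067)
phase 2: p=0.1470, T=0.535, ωT=1.937503, cosh=3.542728, sinh=3.398665; start (x,ẋ)=(0.182946, 0.789067) → end (x,ẋ)=(1.014863, 3.237887)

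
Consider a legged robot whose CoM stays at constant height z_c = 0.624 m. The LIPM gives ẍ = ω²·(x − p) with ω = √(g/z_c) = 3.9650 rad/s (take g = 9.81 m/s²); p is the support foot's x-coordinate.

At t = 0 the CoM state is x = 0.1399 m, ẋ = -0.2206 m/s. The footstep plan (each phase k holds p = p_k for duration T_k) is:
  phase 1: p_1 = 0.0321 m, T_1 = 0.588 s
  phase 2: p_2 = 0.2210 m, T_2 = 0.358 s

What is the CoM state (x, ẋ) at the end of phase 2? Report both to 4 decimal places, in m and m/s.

x = 0.9195, ẋ = 2.9356

phase 1: p=0.0321, T=0.588, ωT=2.331420, cosh=5.194852, sinh=5.097694; start (x,ẋ)=(0.139900, -0.220600) → end (x,ẋ)=(0.308486, 1.032908)
phase 2: p=0.2210, T=0.358, ωT=1.419470, cosh=2.188385, sinh=1.946543; start (x,ẋ)=(0.308486, 1.032908) → end (x,ẋ)=(0.919539, 2.935618)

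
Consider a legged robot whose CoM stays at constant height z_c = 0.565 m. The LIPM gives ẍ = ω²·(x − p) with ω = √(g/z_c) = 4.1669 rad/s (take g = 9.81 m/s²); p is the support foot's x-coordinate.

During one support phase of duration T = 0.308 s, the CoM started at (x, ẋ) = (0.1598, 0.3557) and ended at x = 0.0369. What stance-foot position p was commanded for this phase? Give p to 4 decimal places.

p = 0.4409

ωT = 4.1669·0.308 = 1.283405; cosh(ωT) = 1.943000, sinh(ωT) = 1.665908
x(T) = p + (x₀−p)·cosh(ωT) + (ẋ₀/ω)·sinh(ωT) ⇒ p·(1 − cosh) = x(T) − x₀·cosh − (ẋ₀/ω)·sinh
numerator   = 0.0369 − (0.1598)·1.943000 − (0.3557/4.1669)·1.665908 = -0.415799
denominator = 1 − 1.943000 = -0.943000
p = -0.415799 / -0.943000 = 0.4409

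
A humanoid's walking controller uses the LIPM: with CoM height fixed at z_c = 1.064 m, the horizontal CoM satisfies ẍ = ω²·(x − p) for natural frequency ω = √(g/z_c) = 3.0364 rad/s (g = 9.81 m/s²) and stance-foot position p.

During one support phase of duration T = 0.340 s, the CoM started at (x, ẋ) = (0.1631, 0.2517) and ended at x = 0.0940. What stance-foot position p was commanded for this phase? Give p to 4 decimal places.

p = 0.4564

ωT = 3.0364·0.340 = 1.032376; cosh(ωT) = 1.581944, sinh(ωT) = 1.225785
x(T) = p + (x₀−p)·cosh(ωT) + (ẋ₀/ω)·sinh(ωT) ⇒ p·(1 − cosh) = x(T) − x₀·cosh − (ẋ₀/ω)·sinh
numerator   = 0.0940 − (0.1631)·1.581944 − (0.2517/3.0364)·1.225785 = -0.265626
denominator = 1 − 1.581944 = -0.581944
p = -0.265626 / -0.581944 = 0.4564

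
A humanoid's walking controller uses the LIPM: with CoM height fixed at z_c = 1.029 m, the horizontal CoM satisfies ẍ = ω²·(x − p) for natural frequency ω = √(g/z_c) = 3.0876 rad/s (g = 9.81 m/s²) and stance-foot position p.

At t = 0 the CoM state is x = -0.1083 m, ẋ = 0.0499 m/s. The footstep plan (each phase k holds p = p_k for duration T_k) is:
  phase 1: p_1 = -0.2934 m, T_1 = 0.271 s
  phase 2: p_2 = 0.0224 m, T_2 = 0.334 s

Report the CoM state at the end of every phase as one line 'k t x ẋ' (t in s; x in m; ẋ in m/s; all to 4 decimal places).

phase 1: p=-0.2934, T=0.271, ωT=0.836740, cosh=1.370974, sinh=0.937853; start (x,ẋ)=(-0.108300, 0.049900) → end (x,ẋ)=(-0.024476, 0.604409)
phase 2: p=0.0224, T=0.334, ωT=1.031258, cosh=1.580575, sinh=1.224017; start (x,ẋ)=(-0.024476, 0.604409) → end (x,ẋ)=(0.187915, 0.778157)

1 0.2710 -0.0245 0.6044
2 0.6050 0.1879 0.7782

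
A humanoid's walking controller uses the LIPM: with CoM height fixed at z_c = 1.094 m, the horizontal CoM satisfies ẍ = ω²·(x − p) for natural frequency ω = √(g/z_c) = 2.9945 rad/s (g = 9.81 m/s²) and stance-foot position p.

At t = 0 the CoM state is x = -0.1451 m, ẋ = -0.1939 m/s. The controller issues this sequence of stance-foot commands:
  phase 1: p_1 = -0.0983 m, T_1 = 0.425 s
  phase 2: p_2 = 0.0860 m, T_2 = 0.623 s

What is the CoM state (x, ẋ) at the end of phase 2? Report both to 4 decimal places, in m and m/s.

phase 1: p=-0.0983, T=0.425, ωT=1.272663, cosh=1.925215, sinh=1.645131; start (x,ẋ)=(-0.145100, -0.193900) → end (x,ẋ)=(-0.294926, -0.603852)
phase 2: p=0.0860, T=0.623, ωT=1.865573, cosh=3.307223, sinh=3.152416; start (x,ẋ)=(-0.294926, -0.603852) → end (x,ẋ)=(-1.809503, -5.592978)

x = -1.8095, ẋ = -5.5930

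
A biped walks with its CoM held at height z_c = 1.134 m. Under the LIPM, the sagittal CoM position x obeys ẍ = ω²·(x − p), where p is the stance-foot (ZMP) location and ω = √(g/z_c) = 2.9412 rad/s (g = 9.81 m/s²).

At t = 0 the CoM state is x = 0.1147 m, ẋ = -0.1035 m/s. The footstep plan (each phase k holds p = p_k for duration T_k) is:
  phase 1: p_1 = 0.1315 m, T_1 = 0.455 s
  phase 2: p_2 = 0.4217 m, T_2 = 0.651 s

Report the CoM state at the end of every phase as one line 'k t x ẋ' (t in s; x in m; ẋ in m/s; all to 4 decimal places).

phase 1: p=0.1315, T=0.455, ωT=1.338246, cosh=2.037328, sinh=1.775023; start (x,ẋ)=(0.114700, -0.103500) → end (x,ẋ)=(0.034810, -0.298571)
phase 2: p=0.4217, T=0.651, ωT=1.914721, cosh=3.466215, sinh=3.318832; start (x,ẋ)=(0.034810, -0.298571) → end (x,ẋ)=(-1.256249, -4.811477)

1 0.4550 0.0348 -0.2986
2 1.1060 -1.2562 -4.8115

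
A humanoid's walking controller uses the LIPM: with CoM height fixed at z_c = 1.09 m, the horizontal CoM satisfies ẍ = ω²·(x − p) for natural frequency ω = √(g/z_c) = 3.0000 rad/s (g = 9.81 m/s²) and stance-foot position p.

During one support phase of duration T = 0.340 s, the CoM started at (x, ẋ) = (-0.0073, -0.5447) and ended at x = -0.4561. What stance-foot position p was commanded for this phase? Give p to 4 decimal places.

p = 0.3980

ωT = 3.0000·0.340 = 1.020000; cosh(ωT) = 1.566895, sinh(ωT) = 1.206300
x(T) = p + (x₀−p)·cosh(ωT) + (ẋ₀/ω)·sinh(ωT) ⇒ p·(1 − cosh) = x(T) − x₀·cosh − (ẋ₀/ω)·sinh
numerator   = -0.4561 − (-0.0073)·1.566895 − (-0.5447/3.0000)·1.206300 = -0.225638
denominator = 1 − 1.566895 = -0.566895
p = -0.225638 / -0.566895 = 0.3980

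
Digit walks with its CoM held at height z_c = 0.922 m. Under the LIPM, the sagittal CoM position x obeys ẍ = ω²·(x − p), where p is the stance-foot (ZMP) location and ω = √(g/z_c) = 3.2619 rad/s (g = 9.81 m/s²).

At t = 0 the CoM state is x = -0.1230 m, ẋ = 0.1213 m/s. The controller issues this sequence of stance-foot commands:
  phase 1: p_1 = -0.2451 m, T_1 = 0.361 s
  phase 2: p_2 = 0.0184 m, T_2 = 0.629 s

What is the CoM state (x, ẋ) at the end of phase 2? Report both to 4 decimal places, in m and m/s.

x = 0.9899, ẋ = 3.2683

phase 1: p=-0.2451, T=0.361, ωT=1.177546, cosh=1.777216, sinh=1.469182; start (x,ẋ)=(-0.123000, 0.121300) → end (x,ẋ)=(0.026532, 0.800719)
phase 2: p=0.0184, T=0.629, ωT=2.051735, cosh=3.954951, sinh=3.826440; start (x,ẋ)=(0.026532, 0.800719) → end (x,ẋ)=(0.989863, 3.268309)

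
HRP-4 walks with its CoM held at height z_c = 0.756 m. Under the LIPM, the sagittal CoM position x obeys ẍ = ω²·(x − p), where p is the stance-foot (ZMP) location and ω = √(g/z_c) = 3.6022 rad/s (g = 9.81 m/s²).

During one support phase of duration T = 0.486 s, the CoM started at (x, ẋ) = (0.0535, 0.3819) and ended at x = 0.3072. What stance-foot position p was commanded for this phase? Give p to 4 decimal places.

p = 0.0750

ωT = 3.6022·0.486 = 1.750669; cosh(ωT) = 2.966056, sinh(ωT) = 2.792399
x(T) = p + (x₀−p)·cosh(ωT) + (ẋ₀/ω)·sinh(ωT) ⇒ p·(1 − cosh) = x(T) − x₀·cosh − (ẋ₀/ω)·sinh
numerator   = 0.3072 − (0.0535)·2.966056 − (0.3819/3.6022)·2.792399 = -0.147530
denominator = 1 − 2.966056 = -1.966056
p = -0.147530 / -1.966056 = 0.0750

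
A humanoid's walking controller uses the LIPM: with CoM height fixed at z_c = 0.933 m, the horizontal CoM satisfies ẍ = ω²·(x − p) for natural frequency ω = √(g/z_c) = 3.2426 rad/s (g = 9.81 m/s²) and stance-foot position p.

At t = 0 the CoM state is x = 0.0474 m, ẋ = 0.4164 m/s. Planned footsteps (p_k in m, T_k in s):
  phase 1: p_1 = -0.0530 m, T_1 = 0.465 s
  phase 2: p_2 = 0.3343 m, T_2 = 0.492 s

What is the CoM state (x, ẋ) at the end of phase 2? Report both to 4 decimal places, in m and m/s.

phase 1: p=-0.0530, T=0.465, ωT=1.507809, cosh=2.369109, sinh=2.147715; start (x,ẋ)=(0.047400, 0.416400) → end (x,ẋ)=(0.460658, 1.685701)
phase 2: p=0.3343, T=0.492, ωT=1.595359, cosh=2.566468, sinh=2.363632; start (x,ẋ)=(0.460658, 1.685701) → end (x,ẋ)=(1.887354, 5.294746)

x = 1.8874, ẋ = 5.2947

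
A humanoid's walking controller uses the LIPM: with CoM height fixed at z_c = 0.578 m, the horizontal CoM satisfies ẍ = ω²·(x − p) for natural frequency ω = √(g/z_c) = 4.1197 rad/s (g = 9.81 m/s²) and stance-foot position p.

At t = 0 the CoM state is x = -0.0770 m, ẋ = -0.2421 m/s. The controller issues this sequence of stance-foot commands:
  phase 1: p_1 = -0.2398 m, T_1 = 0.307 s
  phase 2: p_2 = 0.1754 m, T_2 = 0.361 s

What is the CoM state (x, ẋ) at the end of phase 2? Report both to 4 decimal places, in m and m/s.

x = 0.0322, ẋ = -0.2614

phase 1: p=-0.2398, T=0.307, ωT=1.264748, cosh=1.912255, sinh=1.629945; start (x,ẋ)=(-0.077000, -0.242100) → end (x,ẋ)=(-0.024271, 0.630226)
phase 2: p=0.1754, T=0.361, ωT=1.487212, cosh=2.325371, sinh=2.099369; start (x,ẋ)=(-0.024271, 0.630226) → end (x,ẋ)=(0.032250, -0.261399)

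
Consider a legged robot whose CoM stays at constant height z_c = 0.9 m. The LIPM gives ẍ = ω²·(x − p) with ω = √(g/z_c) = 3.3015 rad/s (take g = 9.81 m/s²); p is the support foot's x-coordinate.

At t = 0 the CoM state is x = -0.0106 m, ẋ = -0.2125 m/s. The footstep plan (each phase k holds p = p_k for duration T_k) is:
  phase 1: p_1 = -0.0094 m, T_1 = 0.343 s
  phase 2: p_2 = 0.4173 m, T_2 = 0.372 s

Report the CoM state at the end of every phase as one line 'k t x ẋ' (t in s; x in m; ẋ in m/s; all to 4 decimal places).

phase 1: p=-0.0094, T=0.343, ωT=1.132415, cosh=1.712697, sinh=1.390443; start (x,ẋ)=(-0.010600, -0.212500) → end (x,ẋ)=(-0.100951, -0.369457)
phase 2: p=0.4173, T=0.372, ωT=1.228158, cosh=1.853882, sinh=1.561051; start (x,ẋ)=(-0.100951, -0.369457) → end (x,ẋ)=(-0.718166, -3.355895)

1 0.3430 -0.1010 -0.3695
2 0.7150 -0.7182 -3.3559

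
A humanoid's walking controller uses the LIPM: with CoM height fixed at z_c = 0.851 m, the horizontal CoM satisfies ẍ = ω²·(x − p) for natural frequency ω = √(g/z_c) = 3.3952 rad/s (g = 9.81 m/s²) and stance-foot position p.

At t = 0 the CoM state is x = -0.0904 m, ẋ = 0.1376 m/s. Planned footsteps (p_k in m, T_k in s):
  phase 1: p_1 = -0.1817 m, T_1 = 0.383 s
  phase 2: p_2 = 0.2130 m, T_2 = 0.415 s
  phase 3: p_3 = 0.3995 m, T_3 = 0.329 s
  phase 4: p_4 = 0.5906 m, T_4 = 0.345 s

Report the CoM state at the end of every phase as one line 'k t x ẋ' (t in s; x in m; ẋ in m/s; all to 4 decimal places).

1 0.3830 0.0672 0.7980
2 0.7980 0.3489 0.7776
3 1.1270 0.6264 1.0811
4 1.4720 1.1182 2.0887

phase 1: p=-0.1817, T=0.383, ωT=1.300362, cosh=1.971528, sinh=1.699095; start (x,ẋ)=(-0.090400, 0.137600) → end (x,ẋ)=(0.067161, 0.797971)
phase 2: p=0.2130, T=0.415, ωT=1.409008, cosh=2.168140, sinh=1.923754; start (x,ẋ)=(0.067161, 0.797971) → end (x,ẋ)=(0.348939, 0.777562)
phase 3: p=0.3995, T=0.329, ωT=1.117021, cosh=1.691495, sinh=1.364242; start (x,ẋ)=(0.348939, 0.777562) → end (x,ẋ)=(0.626413, 1.081050)
phase 4: p=0.5906, T=0.345, ωT=1.171344, cosh=1.768138, sinh=1.458188; start (x,ẋ)=(0.626413, 1.081050) → end (x,ẋ)=(1.118217, 2.088748)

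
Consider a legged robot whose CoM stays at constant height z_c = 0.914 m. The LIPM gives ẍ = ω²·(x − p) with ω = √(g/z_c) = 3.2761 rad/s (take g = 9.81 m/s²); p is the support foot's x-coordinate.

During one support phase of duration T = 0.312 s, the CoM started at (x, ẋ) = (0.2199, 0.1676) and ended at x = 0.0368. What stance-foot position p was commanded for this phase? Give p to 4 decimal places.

ωT = 3.2761·0.312 = 1.022143; cosh(ωT) = 1.569484, sinh(ωT) = 1.209661
x(T) = p + (x₀−p)·cosh(ωT) + (ẋ₀/ω)·sinh(ωT) ⇒ p·(1 − cosh) = x(T) − x₀·cosh − (ẋ₀/ω)·sinh
numerator   = 0.0368 − (0.2199)·1.569484 − (0.1676/3.2761)·1.209661 = -0.370214
denominator = 1 − 1.569484 = -0.569484
p = -0.370214 / -0.569484 = 0.6501

p = 0.6501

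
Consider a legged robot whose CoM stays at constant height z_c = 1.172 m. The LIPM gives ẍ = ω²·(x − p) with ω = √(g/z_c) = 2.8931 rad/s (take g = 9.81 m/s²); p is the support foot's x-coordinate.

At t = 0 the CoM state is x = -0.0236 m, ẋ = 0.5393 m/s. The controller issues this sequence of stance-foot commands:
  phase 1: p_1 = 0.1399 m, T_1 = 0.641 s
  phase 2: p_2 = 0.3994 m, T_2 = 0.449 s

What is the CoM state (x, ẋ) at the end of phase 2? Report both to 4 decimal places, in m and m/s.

phase 1: p=0.1399, T=0.641, ωT=1.854477, cosh=3.272446, sinh=3.115911; start (x,ẋ)=(-0.023600, 0.539300) → end (x,ẋ)=(0.185689, 0.290936)
phase 2: p=0.3994, T=0.449, ωT=1.299002, cosh=1.969220, sinh=1.696416; start (x,ẋ)=(0.185689, 0.290936) → end (x,ẋ)=(0.149151, -0.475955)

x = 0.1492, ẋ = -0.4760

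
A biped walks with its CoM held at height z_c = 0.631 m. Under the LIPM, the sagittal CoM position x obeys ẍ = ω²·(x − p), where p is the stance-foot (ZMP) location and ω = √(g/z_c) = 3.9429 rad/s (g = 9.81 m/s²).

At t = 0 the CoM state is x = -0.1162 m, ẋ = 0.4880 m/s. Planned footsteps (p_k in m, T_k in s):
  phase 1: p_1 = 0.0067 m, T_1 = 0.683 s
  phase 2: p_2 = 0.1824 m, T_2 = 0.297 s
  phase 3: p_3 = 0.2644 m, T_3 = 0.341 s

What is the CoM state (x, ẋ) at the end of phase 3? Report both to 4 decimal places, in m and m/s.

x = -0.9191, ẋ = -4.5210

phase 1: p=0.0067, T=0.683, ωT=2.693001, cosh=7.421813, sinh=7.354135; start (x,ẋ)=(-0.116200, 0.488000) → end (x,ẋ)=(0.004757, 0.058160)
phase 2: p=0.1824, T=0.297, ωT=1.171041, cosh=1.767697, sinh=1.457653; start (x,ẋ)=(0.004757, 0.058160) → end (x,ẋ)=(-0.110118, -0.918174)
phase 3: p=0.2644, T=0.341, ωT=1.344529, cosh=2.048521, sinh=1.787858; start (x,ẋ)=(-0.110118, -0.918174) → end (x,ẋ)=(-0.919142, -4.521005)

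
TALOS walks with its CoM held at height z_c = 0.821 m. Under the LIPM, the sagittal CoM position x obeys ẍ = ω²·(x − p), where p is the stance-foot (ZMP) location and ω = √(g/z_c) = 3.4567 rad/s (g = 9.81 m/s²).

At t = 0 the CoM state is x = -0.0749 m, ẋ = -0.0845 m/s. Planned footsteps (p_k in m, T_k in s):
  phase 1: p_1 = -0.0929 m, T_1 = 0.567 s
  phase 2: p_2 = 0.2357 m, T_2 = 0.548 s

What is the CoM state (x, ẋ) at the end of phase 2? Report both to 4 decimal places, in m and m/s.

x = -1.0329, ẋ = -4.2173

phase 1: p=-0.0929, T=0.567, ωT=1.959949, cosh=3.619915, sinh=3.479049; start (x,ẋ)=(-0.074900, -0.084500) → end (x,ẋ)=(-0.112788, -0.089414)
phase 2: p=0.2357, T=0.548, ωT=1.894272, cosh=3.399066, sinh=3.248638; start (x,ẋ)=(-0.112788, -0.089414) → end (x,ẋ)=(-1.032866, -4.217293)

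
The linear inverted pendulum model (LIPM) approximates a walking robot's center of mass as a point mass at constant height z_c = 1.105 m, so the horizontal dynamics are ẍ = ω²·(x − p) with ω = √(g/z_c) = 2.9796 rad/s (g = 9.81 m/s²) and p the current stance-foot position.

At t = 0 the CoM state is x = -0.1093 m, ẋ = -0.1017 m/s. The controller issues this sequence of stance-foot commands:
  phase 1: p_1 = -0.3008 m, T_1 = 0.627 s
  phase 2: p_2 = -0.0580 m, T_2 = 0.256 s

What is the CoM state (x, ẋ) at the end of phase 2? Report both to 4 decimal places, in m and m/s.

phase 1: p=-0.3008, T=0.627, ωT=1.868209, cosh=3.315544, sinh=3.161144; start (x,ẋ)=(-0.109300, -0.101700) → end (x,ẋ)=(0.226230, 1.466537)
phase 2: p=-0.0580, T=0.256, ωT=0.762778, cosh=1.305296, sinh=0.838927; start (x,ẋ)=(0.226230, 1.466537) → end (x,ẋ)=(0.725918, 2.624747)

x = 0.7259, ẋ = 2.6247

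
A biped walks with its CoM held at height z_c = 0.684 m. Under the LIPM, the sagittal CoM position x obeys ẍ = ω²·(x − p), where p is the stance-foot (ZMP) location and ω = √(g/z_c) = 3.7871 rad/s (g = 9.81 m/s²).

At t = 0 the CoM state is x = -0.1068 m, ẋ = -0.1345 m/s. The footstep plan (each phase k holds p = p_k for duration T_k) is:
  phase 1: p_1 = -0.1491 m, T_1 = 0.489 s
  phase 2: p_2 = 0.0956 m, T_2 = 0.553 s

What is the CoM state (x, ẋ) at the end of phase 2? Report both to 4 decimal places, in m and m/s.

x = -0.7366, ẋ = -3.0433

phase 1: p=-0.1491, T=0.489, ωT=1.851892, cosh=3.264402, sinh=3.107462; start (x,ẋ)=(-0.106800, -0.134500) → end (x,ẋ)=(-0.121378, 0.058736)
phase 2: p=0.0956, T=0.553, ωT=2.094266, cosh=4.121321, sinh=3.998160; start (x,ẋ)=(-0.121378, 0.058736) → end (x,ẋ)=(-0.736628, -3.043293)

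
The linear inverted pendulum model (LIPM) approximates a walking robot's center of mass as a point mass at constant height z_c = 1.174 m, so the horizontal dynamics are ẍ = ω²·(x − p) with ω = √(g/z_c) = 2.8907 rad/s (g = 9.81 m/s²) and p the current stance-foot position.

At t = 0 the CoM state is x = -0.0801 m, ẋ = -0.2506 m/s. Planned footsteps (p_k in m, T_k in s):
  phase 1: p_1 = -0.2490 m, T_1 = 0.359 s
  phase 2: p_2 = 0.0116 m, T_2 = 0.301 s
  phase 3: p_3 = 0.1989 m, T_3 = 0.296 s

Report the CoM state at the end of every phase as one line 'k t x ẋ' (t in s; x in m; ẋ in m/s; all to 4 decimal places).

1 0.3590 -0.0877 0.2045
2 0.6600 -0.0581 0.0045
3 0.9560 -0.1565 -0.7098

phase 1: p=-0.2490, T=0.359, ωT=1.037761, cosh=1.588569, sinh=1.234322; start (x,ẋ)=(-0.080100, -0.250600) → end (x,ẋ)=(-0.087696, 0.204549)
phase 2: p=0.0116, T=0.301, ωT=0.870101, cosh=1.403030, sinh=0.984121; start (x,ẋ)=(-0.087696, 0.204549) → end (x,ẋ)=(-0.058078, 0.004510)
phase 3: p=0.1989, T=0.296, ωT=0.855647, cosh=1.388952, sinh=0.963944; start (x,ẋ)=(-0.058078, 0.004510) → end (x,ẋ)=(-0.156527, -0.709799)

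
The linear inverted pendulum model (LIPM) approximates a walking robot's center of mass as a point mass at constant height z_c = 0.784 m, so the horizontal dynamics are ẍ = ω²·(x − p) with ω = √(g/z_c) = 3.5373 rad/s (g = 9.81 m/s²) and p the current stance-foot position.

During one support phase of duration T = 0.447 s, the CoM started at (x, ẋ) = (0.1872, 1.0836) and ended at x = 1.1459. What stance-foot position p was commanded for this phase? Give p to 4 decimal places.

p = 0.0269

ωT = 3.5373·0.447 = 1.581173; cosh(ωT) = 2.533194, sinh(ωT) = 2.327460
x(T) = p + (x₀−p)·cosh(ωT) + (ẋ₀/ω)·sinh(ωT) ⇒ p·(1 − cosh) = x(T) − x₀·cosh − (ẋ₀/ω)·sinh
numerator   = 1.1459 − (0.1872)·2.533194 − (1.0836/3.5373)·2.327460 = -0.041297
denominator = 1 − 2.533194 = -1.533194
p = -0.041297 / -1.533194 = 0.0269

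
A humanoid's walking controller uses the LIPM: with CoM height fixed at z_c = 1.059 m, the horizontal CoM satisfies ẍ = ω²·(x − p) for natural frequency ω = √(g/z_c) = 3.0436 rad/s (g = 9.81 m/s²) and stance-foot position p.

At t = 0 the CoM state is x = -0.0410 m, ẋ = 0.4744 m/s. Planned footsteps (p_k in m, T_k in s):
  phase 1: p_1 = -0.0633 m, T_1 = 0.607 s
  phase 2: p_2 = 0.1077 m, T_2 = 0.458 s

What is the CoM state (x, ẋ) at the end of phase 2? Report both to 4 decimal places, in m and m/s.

phase 1: p=-0.0633, T=0.607, ωT=1.847465, cosh=3.250678, sinh=3.093041; start (x,ẋ)=(-0.041000, 0.474400) → end (x,ẋ)=(0.491296, 1.752053)
phase 2: p=0.1077, T=0.458, ωT=1.393969, cosh=2.139452, sinh=1.891364; start (x,ẋ)=(0.491296, 1.752053) → end (x,ẋ)=(2.017153, 5.956628)

x = 2.0172, ẋ = 5.9566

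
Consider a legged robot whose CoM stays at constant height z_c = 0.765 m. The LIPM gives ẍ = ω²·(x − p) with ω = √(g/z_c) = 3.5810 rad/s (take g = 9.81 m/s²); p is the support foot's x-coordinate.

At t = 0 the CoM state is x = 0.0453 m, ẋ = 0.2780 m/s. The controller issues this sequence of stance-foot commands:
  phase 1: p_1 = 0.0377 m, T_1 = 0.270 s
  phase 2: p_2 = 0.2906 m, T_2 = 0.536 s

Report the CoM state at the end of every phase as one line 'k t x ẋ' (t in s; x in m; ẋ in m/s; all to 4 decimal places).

phase 1: p=0.0377, T=0.270, ωT=0.966870, cosh=1.504986, sinh=1.124715; start (x,ẋ)=(0.045300, 0.278000) → end (x,ẋ)=(0.136452, 0.448996)
phase 2: p=0.2906, T=0.536, ωT=1.919416, cosh=3.481834, sinh=3.335142; start (x,ẋ)=(0.136452, 0.448996) → end (x,ẋ)=(0.172051, -0.277686)

1 0.2700 0.1365 0.4490
2 0.8060 0.1721 -0.2777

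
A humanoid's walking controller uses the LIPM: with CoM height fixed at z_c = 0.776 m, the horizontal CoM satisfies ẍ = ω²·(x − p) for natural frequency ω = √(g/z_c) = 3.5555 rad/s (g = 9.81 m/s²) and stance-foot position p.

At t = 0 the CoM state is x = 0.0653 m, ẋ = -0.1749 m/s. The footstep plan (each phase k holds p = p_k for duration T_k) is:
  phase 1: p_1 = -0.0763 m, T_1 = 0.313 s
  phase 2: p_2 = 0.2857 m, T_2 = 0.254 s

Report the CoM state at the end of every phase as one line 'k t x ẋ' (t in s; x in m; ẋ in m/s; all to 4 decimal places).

phase 1: p=-0.0763, T=0.313, ωT=1.112872, cosh=1.685849, sinh=1.357235; start (x,ẋ)=(0.065300, -0.174900) → end (x,ẋ)=(0.095652, 0.388457)
phase 2: p=0.2857, T=0.254, ωT=0.903097, cosh=1.436272, sinh=1.030960; start (x,ẋ)=(0.095652, 0.388457) → end (x,ẋ)=(0.125377, -0.138706)

1 0.3130 0.0957 0.3885
2 0.5670 0.1254 -0.1387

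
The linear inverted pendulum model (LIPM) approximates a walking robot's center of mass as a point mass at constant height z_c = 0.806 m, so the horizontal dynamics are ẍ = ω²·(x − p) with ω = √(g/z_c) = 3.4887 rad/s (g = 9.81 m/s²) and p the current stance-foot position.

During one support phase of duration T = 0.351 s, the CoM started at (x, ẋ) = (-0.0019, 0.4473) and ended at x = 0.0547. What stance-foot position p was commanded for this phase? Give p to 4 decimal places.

p = 0.1663

ωT = 3.4887·0.351 = 1.224534; cosh(ωT) = 1.848237, sinh(ωT) = 1.554342
x(T) = p + (x₀−p)·cosh(ωT) + (ẋ₀/ω)·sinh(ωT) ⇒ p·(1 − cosh) = x(T) − x₀·cosh − (ẋ₀/ω)·sinh
numerator   = 0.0547 − (-0.0019)·1.848237 − (0.4473/3.4887)·1.554342 = -0.141077
denominator = 1 − 1.848237 = -0.848237
p = -0.141077 / -0.848237 = 0.1663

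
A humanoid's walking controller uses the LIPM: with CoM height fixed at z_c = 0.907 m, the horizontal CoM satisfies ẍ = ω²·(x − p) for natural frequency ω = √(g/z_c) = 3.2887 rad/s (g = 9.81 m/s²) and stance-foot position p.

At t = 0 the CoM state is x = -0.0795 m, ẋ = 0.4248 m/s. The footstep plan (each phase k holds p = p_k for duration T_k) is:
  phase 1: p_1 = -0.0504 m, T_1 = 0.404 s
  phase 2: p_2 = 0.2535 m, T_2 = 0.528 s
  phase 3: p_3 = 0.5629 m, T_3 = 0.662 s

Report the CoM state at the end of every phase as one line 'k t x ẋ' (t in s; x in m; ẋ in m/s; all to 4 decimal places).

1 0.4040 0.1176 0.6902
2 0.9320 0.4330 0.7905
3 1.5940 1.0289 1.6707

phase 1: p=-0.0504, T=0.404, ωT=1.328635, cosh=2.020362, sinh=1.755523; start (x,ẋ)=(-0.079500, 0.424800) → end (x,ẋ)=(0.117568, 0.690244)
phase 2: p=0.2535, T=0.528, ωT=1.736434, cosh=2.926604, sinh=2.750457; start (x,ẋ)=(0.117568, 0.690244) → end (x,ẋ)=(0.432956, 0.790505)
phase 3: p=0.5629, T=0.662, ωT=2.177119, cosh=4.467114, sinh=4.353746; start (x,ẋ)=(0.432956, 0.790505) → end (x,ẋ)=(1.028934, 1.670710)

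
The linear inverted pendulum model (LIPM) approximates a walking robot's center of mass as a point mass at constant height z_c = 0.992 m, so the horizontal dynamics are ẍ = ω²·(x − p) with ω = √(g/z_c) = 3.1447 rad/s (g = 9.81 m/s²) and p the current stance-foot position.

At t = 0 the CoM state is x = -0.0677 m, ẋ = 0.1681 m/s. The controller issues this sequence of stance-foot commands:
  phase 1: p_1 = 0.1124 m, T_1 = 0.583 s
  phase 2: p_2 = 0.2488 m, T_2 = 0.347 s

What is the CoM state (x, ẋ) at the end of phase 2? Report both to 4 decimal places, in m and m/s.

x = -1.1629, ẋ = -4.2560

phase 1: p=0.1124, T=0.583, ωT=1.833360, cosh=3.207372, sinh=3.047496; start (x,ẋ)=(-0.067700, 0.168100) → end (x,ẋ)=(-0.302344, -1.186822)
phase 2: p=0.2488, T=0.347, ωT=1.091211, cosh=1.656844, sinh=1.321034; start (x,ẋ)=(-0.302344, -1.186822) → end (x,ẋ)=(-1.162923, -4.255971)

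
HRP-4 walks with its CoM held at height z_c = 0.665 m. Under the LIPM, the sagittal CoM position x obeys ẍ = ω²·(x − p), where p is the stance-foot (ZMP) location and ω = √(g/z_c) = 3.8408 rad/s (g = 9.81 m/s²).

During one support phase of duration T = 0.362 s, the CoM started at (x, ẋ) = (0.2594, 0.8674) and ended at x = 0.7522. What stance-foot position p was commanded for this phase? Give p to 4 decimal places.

p = 0.1999

ωT = 3.8408·0.362 = 1.390370; cosh(ωT) = 2.132659, sinh(ωT) = 1.883675
x(T) = p + (x₀−p)·cosh(ωT) + (ẋ₀/ω)·sinh(ωT) ⇒ p·(1 − cosh) = x(T) − x₀·cosh − (ẋ₀/ω)·sinh
numerator   = 0.7522 − (0.2594)·2.132659 − (0.8674/3.8408)·1.883675 = -0.226418
denominator = 1 − 2.132659 = -1.132659
p = -0.226418 / -1.132659 = 0.1999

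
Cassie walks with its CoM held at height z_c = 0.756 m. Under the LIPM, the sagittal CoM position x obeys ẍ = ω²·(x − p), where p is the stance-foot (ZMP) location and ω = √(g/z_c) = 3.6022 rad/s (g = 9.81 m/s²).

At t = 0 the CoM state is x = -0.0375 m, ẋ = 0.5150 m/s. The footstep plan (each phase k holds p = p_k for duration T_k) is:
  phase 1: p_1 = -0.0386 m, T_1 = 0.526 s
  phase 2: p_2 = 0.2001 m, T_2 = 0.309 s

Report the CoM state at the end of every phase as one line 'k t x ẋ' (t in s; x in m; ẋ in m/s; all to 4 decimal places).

phase 1: p=-0.0386, T=0.526, ωT=1.894757, cosh=3.400644, sinh=3.250289; start (x,ẋ)=(-0.037500, 0.515000) → end (x,ẋ)=(0.429829, 1.764211)
phase 2: p=0.2001, T=0.309, ωT=1.113080, cosh=1.686132, sinh=1.357586; start (x,ẋ)=(0.429829, 1.764211) → end (x,ẋ)=(1.252343, 4.098133)

1 0.5260 0.4298 1.7642
2 0.8350 1.2523 4.0981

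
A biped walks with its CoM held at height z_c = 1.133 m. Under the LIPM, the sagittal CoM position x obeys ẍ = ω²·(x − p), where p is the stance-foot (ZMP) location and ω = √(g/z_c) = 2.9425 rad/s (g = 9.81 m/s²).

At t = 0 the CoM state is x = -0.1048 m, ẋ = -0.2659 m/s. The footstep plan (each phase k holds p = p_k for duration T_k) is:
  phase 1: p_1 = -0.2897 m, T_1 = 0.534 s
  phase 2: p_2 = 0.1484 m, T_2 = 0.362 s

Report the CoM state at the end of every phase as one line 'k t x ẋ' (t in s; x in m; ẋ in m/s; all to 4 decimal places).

1 0.5340 -0.0336 0.5852
2 0.8960 0.1073 0.2652

phase 1: p=-0.2897, T=0.534, ωT=1.571295, cosh=2.510326, sinh=2.302550; start (x,ẋ)=(-0.104800, -0.265900) → end (x,ẋ)=(-0.033611, 0.585249)
phase 2: p=0.1484, T=0.362, ωT=1.065185, cosh=1.623020, sinh=1.278356; start (x,ẋ)=(-0.033611, 0.585249) → end (x,ẋ)=(0.107251, 0.265223)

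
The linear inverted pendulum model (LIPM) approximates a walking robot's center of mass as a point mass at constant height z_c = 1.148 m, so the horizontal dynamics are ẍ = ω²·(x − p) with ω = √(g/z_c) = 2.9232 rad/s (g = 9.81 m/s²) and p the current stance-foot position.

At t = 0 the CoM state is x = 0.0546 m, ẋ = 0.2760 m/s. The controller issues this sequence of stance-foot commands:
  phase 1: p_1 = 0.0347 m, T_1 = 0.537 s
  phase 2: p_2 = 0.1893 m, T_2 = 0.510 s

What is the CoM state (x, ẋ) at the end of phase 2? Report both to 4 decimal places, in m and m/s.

x = 1.0466, ẋ = 2.6182

phase 1: p=0.0347, T=0.537, ωT=1.569758, cosh=2.506791, sinh=2.298696; start (x,ẋ)=(0.054600, 0.276000) → end (x,ẋ)=(0.301621, 0.825593)
phase 2: p=0.1893, T=0.510, ωT=1.490832, cosh=2.332987, sinh=2.107802; start (x,ẋ)=(0.301621, 0.825593) → end (x,ẋ)=(1.046646, 2.618169)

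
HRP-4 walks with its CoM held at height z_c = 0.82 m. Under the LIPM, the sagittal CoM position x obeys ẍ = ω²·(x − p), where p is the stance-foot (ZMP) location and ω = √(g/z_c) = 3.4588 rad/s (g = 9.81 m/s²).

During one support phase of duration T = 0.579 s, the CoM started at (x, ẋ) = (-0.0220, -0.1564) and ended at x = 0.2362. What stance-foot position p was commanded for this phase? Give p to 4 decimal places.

p = -0.1745

ωT = 3.4588·0.579 = 2.002645; cosh(ωT) = 3.771803, sinh(ωT) = 3.636825
x(T) = p + (x₀−p)·cosh(ωT) + (ẋ₀/ω)·sinh(ωT) ⇒ p·(1 − cosh) = x(T) − x₀·cosh − (ẋ₀/ω)·sinh
numerator   = 0.2362 − (-0.0220)·3.771803 − (-0.1564/3.4588)·3.636825 = 0.483630
denominator = 1 − 3.771803 = -2.771803
p = 0.483630 / -2.771803 = -0.1745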